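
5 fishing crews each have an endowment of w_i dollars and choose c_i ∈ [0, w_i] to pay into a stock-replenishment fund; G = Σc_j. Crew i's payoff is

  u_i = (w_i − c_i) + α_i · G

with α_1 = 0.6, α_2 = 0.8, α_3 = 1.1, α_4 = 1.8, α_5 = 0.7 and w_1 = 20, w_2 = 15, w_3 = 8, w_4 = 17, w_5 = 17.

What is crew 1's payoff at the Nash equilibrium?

∂u_i/∂c_i = α_i − 1, so crew i contributes w_i if α_i > 1, else 0.
α_i > 1 for i ∈ {3, 4}; NE contributions (0, 0, 8, 17, 0), G = 25.
u_1 = (20 − 0) + 0.6·25 = 35.

35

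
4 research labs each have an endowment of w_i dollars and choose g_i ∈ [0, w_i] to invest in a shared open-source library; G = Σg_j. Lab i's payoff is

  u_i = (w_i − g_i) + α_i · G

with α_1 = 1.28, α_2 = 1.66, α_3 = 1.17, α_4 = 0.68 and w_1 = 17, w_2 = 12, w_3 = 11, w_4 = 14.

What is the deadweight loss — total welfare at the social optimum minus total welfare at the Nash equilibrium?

∂u_i/∂g_i = α_i − 1, so lab i contributes w_i if α_i > 1, else 0.
α_i > 1 for i ∈ {1, 2, 3}; NE contributions (17, 12, 11, 0), G = 40.
W^NE = Σw_i − G^NE + (Σα_i)·G^NE = 54 + 3.79·40 = 205.6.
Planner: ∂(Σu_j)/∂g_i = Σα_j − 1 = 3.79 > 0, so everyone contributes w_i; G^SO = 54, W^SO = 54 + 3.79·54 = 258.66.
Deadweight loss = 53.06.

53.06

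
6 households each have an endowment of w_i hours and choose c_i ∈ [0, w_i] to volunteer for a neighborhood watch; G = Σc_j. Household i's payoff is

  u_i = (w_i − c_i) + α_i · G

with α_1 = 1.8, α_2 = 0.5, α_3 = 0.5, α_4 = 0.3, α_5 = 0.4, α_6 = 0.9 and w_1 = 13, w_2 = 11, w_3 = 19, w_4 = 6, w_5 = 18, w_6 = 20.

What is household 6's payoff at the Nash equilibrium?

∂u_i/∂c_i = α_i − 1, so household i contributes w_i if α_i > 1, else 0.
α_i > 1 for i ∈ {1}; NE contributions (13, 0, 0, 0, 0, 0), G = 13.
u_6 = (20 − 0) + 0.9·13 = 31.7.

31.7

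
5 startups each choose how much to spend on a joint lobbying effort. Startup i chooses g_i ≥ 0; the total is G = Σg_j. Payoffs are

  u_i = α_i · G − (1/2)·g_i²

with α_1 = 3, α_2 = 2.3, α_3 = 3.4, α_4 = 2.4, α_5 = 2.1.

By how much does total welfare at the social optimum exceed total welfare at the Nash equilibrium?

Startup i's FOC: ∂u_i/∂g_i = α_i − g_i = 0, so g_i* = α_i.
NE contributions = (3, 2.3, 3.4, 2.4, 2.1); G = 13.2.
W^NE = (Σα)·G − ½Σα_i² = 13.2² − ½·36.02 = 156.23.
Planner sets g_i = Σα_j = 13.2 for every i, so G^SO = 5·13.2 = 66.
W^SO = (Σα)·G^SO − ½·5·(Σα)² = (5/2)·13.2² = 435.6.
Deadweight loss = W^SO − W^NE = 279.37.

279.37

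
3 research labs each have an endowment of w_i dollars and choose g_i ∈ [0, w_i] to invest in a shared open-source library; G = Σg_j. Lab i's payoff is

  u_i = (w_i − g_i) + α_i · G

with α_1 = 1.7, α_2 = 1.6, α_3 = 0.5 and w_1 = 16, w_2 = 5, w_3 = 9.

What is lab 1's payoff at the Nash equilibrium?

35.7

∂u_i/∂g_i = α_i − 1, so lab i contributes w_i if α_i > 1, else 0.
α_i > 1 for i ∈ {1, 2}; NE contributions (16, 5, 0), G = 21.
u_1 = (16 − 16) + 1.7·21 = 35.7.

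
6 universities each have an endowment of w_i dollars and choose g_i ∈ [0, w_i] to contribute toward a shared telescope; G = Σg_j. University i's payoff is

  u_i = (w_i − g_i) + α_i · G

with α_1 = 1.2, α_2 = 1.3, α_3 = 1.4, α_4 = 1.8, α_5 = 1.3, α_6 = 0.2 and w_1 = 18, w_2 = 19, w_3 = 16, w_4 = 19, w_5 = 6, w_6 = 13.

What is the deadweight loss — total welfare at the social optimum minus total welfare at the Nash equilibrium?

∂u_i/∂g_i = α_i − 1, so university i contributes w_i if α_i > 1, else 0.
α_i > 1 for i ∈ {1, 2, 3, 4, 5}; NE contributions (18, 19, 16, 19, 6, 0), G = 78.
W^NE = Σw_i − G^NE + (Σα_i)·G^NE = 91 + 6.2·78 = 574.6.
Planner: ∂(Σu_j)/∂g_i = Σα_j − 1 = 6.2 > 0, so everyone contributes w_i; G^SO = 91, W^SO = 91 + 6.2·91 = 655.2.
Deadweight loss = 80.6.

80.6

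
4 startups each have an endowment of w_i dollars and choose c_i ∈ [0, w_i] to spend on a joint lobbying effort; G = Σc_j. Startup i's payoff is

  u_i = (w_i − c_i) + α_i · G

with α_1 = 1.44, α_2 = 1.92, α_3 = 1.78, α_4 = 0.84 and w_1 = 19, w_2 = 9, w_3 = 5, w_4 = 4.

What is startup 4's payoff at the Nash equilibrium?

31.72

∂u_i/∂c_i = α_i − 1, so startup i contributes w_i if α_i > 1, else 0.
α_i > 1 for i ∈ {1, 2, 3}; NE contributions (19, 9, 5, 0), G = 33.
u_4 = (4 − 0) + 0.84·33 = 31.72.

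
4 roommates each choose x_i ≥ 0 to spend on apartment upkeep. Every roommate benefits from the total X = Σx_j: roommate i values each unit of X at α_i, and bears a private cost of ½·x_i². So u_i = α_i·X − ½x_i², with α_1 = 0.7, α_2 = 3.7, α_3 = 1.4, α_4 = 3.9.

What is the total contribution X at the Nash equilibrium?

9.7

Roommate i's FOC: ∂u_i/∂x_i = α_i − x_i = 0, so x_i* = α_i.
NE contributions = (0.7, 3.7, 1.4, 3.9); X = 9.7.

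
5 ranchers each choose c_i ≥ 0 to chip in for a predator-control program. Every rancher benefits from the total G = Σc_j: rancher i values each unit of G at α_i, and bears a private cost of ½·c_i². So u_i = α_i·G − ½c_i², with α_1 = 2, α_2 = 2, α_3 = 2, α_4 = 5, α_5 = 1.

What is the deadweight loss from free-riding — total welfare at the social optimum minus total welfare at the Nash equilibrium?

235

Rancher i's FOC: ∂u_i/∂c_i = α_i − c_i = 0, so c_i* = α_i.
NE contributions = (2, 2, 2, 5, 1); G = 12.
W^NE = (Σα)·G − ½Σα_i² = 12² − ½·38 = 125.
Planner sets c_i = Σα_j = 12 for every i, so G^SO = 5·12 = 60.
W^SO = (Σα)·G^SO − ½·5·(Σα)² = (5/2)·12² = 360.
Deadweight loss = W^SO − W^NE = 235.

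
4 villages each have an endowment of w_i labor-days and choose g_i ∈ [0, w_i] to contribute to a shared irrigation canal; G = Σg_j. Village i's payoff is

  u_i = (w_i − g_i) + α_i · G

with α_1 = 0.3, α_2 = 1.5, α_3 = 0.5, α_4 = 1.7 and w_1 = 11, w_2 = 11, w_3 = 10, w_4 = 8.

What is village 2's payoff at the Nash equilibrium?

∂u_i/∂g_i = α_i − 1, so village i contributes w_i if α_i > 1, else 0.
α_i > 1 for i ∈ {2, 4}; NE contributions (0, 11, 0, 8), G = 19.
u_2 = (11 − 11) + 1.5·19 = 28.5.

28.5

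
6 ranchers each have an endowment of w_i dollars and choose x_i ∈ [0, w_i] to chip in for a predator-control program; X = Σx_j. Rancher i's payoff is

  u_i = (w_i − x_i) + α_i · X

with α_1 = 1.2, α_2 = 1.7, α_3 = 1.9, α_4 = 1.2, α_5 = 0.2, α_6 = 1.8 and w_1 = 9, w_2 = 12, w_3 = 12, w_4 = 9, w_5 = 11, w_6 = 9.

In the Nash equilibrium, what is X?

∂u_i/∂x_i = α_i − 1, so rancher i contributes w_i if α_i > 1, else 0.
α_i > 1 for i ∈ {1, 2, 3, 4, 6}; NE contributions (9, 12, 12, 9, 0, 9), X = 51.

51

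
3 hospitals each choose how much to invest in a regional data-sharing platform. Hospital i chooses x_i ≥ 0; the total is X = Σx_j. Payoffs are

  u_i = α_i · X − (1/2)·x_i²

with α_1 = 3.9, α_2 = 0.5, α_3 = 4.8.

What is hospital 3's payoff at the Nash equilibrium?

32.64

Hospital i's FOC: ∂u_i/∂x_i = α_i − x_i = 0, so x_i* = α_i.
NE contributions = (3.9, 0.5, 4.8); X = 9.2.
u_3 = α_3·X − ½·(x_3)² = 4.8·9.2 − ½·4.8² = 32.64.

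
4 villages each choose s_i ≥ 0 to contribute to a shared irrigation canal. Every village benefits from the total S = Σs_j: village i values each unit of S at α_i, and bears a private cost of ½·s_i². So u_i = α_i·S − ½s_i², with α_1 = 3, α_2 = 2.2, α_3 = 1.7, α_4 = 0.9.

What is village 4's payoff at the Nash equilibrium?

6.615

Village i's FOC: ∂u_i/∂s_i = α_i − s_i = 0, so s_i* = α_i.
NE contributions = (3, 2.2, 1.7, 0.9); S = 7.8.
u_4 = α_4·S − ½·(s_4)² = 0.9·7.8 − ½·0.9² = 6.615.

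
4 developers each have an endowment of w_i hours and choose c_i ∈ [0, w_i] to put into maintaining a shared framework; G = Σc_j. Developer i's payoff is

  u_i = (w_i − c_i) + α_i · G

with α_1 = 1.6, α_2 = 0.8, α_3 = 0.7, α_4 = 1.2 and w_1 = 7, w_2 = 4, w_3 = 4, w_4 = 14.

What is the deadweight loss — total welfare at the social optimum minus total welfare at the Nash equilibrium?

26.4

∂u_i/∂c_i = α_i − 1, so developer i contributes w_i if α_i > 1, else 0.
α_i > 1 for i ∈ {1, 4}; NE contributions (7, 0, 0, 14), G = 21.
W^NE = Σw_i − G^NE + (Σα_i)·G^NE = 29 + 3.3·21 = 98.3.
Planner: ∂(Σu_j)/∂c_i = Σα_j − 1 = 3.3 > 0, so everyone contributes w_i; G^SO = 29, W^SO = 29 + 3.3·29 = 124.7.
Deadweight loss = 26.4.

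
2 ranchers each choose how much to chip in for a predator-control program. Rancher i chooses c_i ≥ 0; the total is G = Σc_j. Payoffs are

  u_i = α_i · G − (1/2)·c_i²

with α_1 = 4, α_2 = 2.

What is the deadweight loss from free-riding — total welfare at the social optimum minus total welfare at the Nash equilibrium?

Rancher i's FOC: ∂u_i/∂c_i = α_i − c_i = 0, so c_i* = α_i.
NE contributions = (4, 2); G = 6.
W^NE = (Σα)·G − ½Σα_i² = 6² − ½·20 = 26.
Planner sets c_i = Σα_j = 6 for every i, so G^SO = 2·6 = 12.
W^SO = (Σα)·G^SO − ½·2·(Σα)² = (2/2)·6² = 36.
Deadweight loss = W^SO − W^NE = 10.

10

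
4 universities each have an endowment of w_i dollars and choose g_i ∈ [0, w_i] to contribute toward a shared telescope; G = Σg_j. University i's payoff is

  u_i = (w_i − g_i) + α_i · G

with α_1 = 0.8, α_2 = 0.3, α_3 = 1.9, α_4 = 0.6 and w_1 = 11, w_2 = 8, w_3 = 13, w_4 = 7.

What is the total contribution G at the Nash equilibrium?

∂u_i/∂g_i = α_i − 1, so university i contributes w_i if α_i > 1, else 0.
α_i > 1 for i ∈ {3}; NE contributions (0, 0, 13, 0), G = 13.

13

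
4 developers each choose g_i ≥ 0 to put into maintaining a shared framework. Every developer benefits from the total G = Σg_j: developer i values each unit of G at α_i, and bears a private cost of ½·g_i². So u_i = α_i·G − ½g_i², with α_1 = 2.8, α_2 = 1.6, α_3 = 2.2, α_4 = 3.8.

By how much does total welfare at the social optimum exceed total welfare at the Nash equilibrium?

Developer i's FOC: ∂u_i/∂g_i = α_i − g_i = 0, so g_i* = α_i.
NE contributions = (2.8, 1.6, 2.2, 3.8); G = 10.4.
W^NE = (Σα)·G − ½Σα_i² = 10.4² − ½·29.68 = 93.32.
Planner sets g_i = Σα_j = 10.4 for every i, so G^SO = 4·10.4 = 41.6.
W^SO = (Σα)·G^SO − ½·4·(Σα)² = (4/2)·10.4² = 216.32.
Deadweight loss = W^SO − W^NE = 123.

123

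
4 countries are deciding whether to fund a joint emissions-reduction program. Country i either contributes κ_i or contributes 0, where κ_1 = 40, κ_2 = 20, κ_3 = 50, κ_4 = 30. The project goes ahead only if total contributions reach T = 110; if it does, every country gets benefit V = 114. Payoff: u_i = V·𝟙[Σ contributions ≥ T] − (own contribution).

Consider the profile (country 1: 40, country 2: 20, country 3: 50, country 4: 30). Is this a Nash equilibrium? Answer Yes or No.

Total = 140 ≥ 110: provided.
Country 1 (pledges 40, payoff 74): dropping to 0 → total 100, payoff 0. No gain.
Country 2 (pledges 20, payoff 94): dropping to 0 → total 120, payoff 114. Profitable deviation.

No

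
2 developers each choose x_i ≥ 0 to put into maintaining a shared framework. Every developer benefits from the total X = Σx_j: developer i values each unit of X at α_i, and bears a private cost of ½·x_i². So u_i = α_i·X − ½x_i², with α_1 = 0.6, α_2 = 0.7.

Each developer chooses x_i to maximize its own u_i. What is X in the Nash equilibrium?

Developer i's FOC: ∂u_i/∂x_i = α_i − x_i = 0, so x_i* = α_i.
NE contributions = (0.6, 0.7); X = 1.3.

1.3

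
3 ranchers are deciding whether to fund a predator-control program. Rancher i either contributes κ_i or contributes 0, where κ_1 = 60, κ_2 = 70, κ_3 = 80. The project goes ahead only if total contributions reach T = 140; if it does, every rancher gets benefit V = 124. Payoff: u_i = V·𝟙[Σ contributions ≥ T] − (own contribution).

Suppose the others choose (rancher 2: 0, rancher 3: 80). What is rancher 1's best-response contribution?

Others' total = 80. Contributing 60 brings total to 140 ≥ 140: gain V − κ_1 = 64.
Best response: 60.

60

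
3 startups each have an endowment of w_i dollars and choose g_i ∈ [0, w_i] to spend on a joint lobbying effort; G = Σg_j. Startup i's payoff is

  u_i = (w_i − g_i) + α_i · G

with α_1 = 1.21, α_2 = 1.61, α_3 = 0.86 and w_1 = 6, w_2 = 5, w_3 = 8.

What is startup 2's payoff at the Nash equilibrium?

∂u_i/∂g_i = α_i − 1, so startup i contributes w_i if α_i > 1, else 0.
α_i > 1 for i ∈ {1, 2}; NE contributions (6, 5, 0), G = 11.
u_2 = (5 − 5) + 1.61·11 = 17.71.

17.71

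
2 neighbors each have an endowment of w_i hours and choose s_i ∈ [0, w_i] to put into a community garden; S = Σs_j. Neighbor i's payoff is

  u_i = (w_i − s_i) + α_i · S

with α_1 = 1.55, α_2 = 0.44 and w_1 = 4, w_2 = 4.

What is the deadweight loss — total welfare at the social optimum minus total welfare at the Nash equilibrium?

3.96

∂u_i/∂s_i = α_i − 1, so neighbor i contributes w_i if α_i > 1, else 0.
α_i > 1 for i ∈ {1}; NE contributions (4, 0), S = 4.
W^NE = Σw_i − S^NE + (Σα_i)·S^NE = 8 + 0.99·4 = 11.96.
Planner: ∂(Σu_j)/∂s_i = Σα_j − 1 = 0.99 > 0, so everyone contributes w_i; S^SO = 8, W^SO = 8 + 0.99·8 = 15.92.
Deadweight loss = 3.96.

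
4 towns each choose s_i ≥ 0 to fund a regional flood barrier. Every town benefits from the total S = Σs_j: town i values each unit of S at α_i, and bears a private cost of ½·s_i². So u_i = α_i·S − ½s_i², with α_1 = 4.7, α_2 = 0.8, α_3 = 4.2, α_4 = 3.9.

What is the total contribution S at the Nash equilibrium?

Town i's FOC: ∂u_i/∂s_i = α_i − s_i = 0, so s_i* = α_i.
NE contributions = (4.7, 0.8, 4.2, 3.9); S = 13.6.

13.6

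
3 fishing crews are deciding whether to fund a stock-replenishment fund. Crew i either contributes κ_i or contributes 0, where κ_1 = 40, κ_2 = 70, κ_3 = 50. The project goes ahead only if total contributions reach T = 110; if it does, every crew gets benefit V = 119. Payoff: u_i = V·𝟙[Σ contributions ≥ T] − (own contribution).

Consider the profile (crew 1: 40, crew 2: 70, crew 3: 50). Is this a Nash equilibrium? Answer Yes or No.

Total = 160 ≥ 110: provided.
Crew 1 (pledges 40, payoff 79): dropping to 0 → total 120, payoff 119. Profitable deviation.

No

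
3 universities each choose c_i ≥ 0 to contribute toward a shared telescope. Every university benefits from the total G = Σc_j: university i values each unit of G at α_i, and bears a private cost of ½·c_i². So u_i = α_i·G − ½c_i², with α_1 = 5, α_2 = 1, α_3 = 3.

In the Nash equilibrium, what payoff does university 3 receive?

22.5

University i's FOC: ∂u_i/∂c_i = α_i − c_i = 0, so c_i* = α_i.
NE contributions = (5, 1, 3); G = 9.
u_3 = α_3·G − ½·(c_3)² = 3·9 − ½·3² = 22.5.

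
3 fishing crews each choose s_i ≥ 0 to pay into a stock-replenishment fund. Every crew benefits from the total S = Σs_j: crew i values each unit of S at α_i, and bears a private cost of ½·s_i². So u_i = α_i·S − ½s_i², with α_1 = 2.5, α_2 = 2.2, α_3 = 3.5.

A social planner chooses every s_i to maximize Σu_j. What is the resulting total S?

24.6

Planner FOC: ∂(Σu_j)/∂s_i = (Σα_j) − s_i = 0, so s_i^SO = Σα_j = 8.2 for every i; S^SO = 24.6.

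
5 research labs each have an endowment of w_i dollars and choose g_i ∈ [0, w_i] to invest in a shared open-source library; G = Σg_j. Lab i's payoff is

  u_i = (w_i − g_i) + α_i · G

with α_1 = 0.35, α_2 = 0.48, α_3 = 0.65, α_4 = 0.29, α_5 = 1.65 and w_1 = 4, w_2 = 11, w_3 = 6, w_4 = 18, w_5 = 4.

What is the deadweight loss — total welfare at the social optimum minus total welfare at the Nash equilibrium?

∂u_i/∂g_i = α_i − 1, so lab i contributes w_i if α_i > 1, else 0.
α_i > 1 for i ∈ {5}; NE contributions (0, 0, 0, 0, 4), G = 4.
W^NE = Σw_i − G^NE + (Σα_i)·G^NE = 43 + 2.42·4 = 52.68.
Planner: ∂(Σu_j)/∂g_i = Σα_j − 1 = 2.42 > 0, so everyone contributes w_i; G^SO = 43, W^SO = 43 + 2.42·43 = 147.06.
Deadweight loss = 94.38.

94.38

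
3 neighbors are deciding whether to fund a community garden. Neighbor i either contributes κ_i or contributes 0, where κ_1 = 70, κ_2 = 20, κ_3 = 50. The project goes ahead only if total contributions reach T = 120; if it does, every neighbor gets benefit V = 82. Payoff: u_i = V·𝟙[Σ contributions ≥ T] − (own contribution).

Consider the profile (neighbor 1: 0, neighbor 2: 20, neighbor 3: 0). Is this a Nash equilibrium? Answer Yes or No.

No

Total = 20 < 120: not provided.
Neighbor 1 (pledges 0, payoff 0): pledging 70 → total 90, payoff -70. No gain.
Neighbor 2 (pledges 20, payoff -20): dropping to 0 → total 0, payoff 0. Profitable deviation.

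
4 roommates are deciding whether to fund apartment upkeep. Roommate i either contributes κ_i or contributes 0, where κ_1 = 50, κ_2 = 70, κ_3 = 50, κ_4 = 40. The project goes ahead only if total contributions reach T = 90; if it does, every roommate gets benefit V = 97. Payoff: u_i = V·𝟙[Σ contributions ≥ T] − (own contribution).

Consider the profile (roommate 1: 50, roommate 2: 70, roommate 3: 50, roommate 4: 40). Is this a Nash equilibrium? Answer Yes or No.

Total = 210 ≥ 90: provided.
Roommate 1 (pledges 50, payoff 47): dropping to 0 → total 160, payoff 97. Profitable deviation.

No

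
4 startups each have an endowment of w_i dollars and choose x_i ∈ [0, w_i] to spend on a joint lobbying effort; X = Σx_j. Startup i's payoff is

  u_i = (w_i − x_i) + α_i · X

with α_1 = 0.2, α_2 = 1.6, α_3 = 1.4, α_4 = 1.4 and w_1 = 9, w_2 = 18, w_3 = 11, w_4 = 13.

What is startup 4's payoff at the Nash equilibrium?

∂u_i/∂x_i = α_i − 1, so startup i contributes w_i if α_i > 1, else 0.
α_i > 1 for i ∈ {2, 3, 4}; NE contributions (0, 18, 11, 13), X = 42.
u_4 = (13 − 13) + 1.4·42 = 58.8.

58.8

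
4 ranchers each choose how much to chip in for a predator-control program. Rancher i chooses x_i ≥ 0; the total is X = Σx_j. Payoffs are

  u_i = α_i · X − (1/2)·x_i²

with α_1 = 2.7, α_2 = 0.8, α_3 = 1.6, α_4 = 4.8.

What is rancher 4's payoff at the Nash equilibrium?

Rancher i's FOC: ∂u_i/∂x_i = α_i − x_i = 0, so x_i* = α_i.
NE contributions = (2.7, 0.8, 1.6, 4.8); X = 9.9.
u_4 = α_4·X − ½·(x_4)² = 4.8·9.9 − ½·4.8² = 36.

36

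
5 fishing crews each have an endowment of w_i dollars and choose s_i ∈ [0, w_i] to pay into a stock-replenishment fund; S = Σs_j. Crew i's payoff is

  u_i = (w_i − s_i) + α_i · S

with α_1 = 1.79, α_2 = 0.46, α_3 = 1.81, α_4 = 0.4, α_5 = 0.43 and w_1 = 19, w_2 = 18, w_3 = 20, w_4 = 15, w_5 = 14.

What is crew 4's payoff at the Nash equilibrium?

30.6

∂u_i/∂s_i = α_i − 1, so crew i contributes w_i if α_i > 1, else 0.
α_i > 1 for i ∈ {1, 3}; NE contributions (19, 0, 20, 0, 0), S = 39.
u_4 = (15 − 0) + 0.4·39 = 30.6.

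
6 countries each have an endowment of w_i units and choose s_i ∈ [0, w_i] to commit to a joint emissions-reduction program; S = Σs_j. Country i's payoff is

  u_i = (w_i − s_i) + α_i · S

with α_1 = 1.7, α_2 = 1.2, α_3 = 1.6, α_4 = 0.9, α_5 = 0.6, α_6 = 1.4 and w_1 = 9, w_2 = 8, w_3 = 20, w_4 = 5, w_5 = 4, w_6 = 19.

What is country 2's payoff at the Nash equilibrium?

∂u_i/∂s_i = α_i − 1, so country i contributes w_i if α_i > 1, else 0.
α_i > 1 for i ∈ {1, 2, 3, 6}; NE contributions (9, 8, 20, 0, 0, 19), S = 56.
u_2 = (8 − 8) + 1.2·56 = 67.2.

67.2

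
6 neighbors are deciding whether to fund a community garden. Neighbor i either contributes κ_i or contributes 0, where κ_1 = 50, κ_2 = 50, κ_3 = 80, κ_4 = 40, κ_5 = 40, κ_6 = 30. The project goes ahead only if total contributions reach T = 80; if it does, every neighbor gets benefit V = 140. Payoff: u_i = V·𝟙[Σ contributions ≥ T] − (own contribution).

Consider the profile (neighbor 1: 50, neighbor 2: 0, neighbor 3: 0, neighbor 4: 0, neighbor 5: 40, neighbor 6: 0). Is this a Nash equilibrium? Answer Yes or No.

Total = 90 ≥ 80: provided.
Neighbor 1 (pledges 50, payoff 90): dropping to 0 → total 40, payoff 0. No gain.
Neighbor 2 (pledges 0, payoff 140): pledging 50 → total 140, payoff 90. No gain.
Neighbor 3 (pledges 0, payoff 140): pledging 80 → total 170, payoff 60. No gain.
Neighbor 4 (pledges 0, payoff 140): pledging 40 → total 130, payoff 100. No gain.
Neighbor 5 (pledges 40, payoff 100): dropping to 0 → total 50, payoff 0. No gain.
Neighbor 6 (pledges 0, payoff 140): pledging 30 → total 120, payoff 110. No gain.

Yes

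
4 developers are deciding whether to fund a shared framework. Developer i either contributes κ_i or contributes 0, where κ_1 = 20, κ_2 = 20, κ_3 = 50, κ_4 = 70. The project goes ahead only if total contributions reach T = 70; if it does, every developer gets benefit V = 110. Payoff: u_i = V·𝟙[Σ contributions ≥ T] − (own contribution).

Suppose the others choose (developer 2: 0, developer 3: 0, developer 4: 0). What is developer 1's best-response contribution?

0

Others' total = 0. Even contributing 20 gives 20 < 70: no benefit either way.
Best response: 0.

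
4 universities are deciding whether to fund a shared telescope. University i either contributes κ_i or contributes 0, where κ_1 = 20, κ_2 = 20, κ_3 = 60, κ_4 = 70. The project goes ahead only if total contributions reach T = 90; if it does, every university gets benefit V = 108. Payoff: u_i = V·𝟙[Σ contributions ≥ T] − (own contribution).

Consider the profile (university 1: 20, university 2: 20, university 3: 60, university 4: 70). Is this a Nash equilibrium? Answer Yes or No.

Total = 170 ≥ 90: provided.
University 1 (pledges 20, payoff 88): dropping to 0 → total 150, payoff 108. Profitable deviation.

No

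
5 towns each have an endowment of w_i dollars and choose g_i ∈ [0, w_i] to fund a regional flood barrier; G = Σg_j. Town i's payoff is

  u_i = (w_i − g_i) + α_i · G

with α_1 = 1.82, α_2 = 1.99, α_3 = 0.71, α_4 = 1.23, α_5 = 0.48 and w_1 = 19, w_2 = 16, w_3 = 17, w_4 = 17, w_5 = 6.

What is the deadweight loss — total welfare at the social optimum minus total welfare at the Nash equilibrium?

∂u_i/∂g_i = α_i − 1, so town i contributes w_i if α_i > 1, else 0.
α_i > 1 for i ∈ {1, 2, 4}; NE contributions (19, 16, 0, 17, 0), G = 52.
W^NE = Σw_i − G^NE + (Σα_i)·G^NE = 75 + 5.23·52 = 346.96.
Planner: ∂(Σu_j)/∂g_i = Σα_j − 1 = 5.23 > 0, so everyone contributes w_i; G^SO = 75, W^SO = 75 + 5.23·75 = 467.25.
Deadweight loss = 120.29.

120.29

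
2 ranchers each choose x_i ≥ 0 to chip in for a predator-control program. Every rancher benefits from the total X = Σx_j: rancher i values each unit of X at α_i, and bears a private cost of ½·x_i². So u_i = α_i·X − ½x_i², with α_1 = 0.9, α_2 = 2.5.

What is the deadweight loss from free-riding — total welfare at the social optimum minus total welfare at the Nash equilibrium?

3.53

Rancher i's FOC: ∂u_i/∂x_i = α_i − x_i = 0, so x_i* = α_i.
NE contributions = (0.9, 2.5); X = 3.4.
W^NE = (Σα)·X − ½Σα_i² = 3.4² − ½·7.06 = 8.03.
Planner sets x_i = Σα_j = 3.4 for every i, so X^SO = 2·3.4 = 6.8.
W^SO = (Σα)·X^SO − ½·2·(Σα)² = (2/2)·3.4² = 11.56.
Deadweight loss = W^SO − W^NE = 3.53.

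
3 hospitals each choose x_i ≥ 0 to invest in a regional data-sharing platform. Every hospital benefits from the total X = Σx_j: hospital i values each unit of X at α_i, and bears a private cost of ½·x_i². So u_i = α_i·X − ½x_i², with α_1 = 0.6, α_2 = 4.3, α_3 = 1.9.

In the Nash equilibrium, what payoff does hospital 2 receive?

19.995

Hospital i's FOC: ∂u_i/∂x_i = α_i − x_i = 0, so x_i* = α_i.
NE contributions = (0.6, 4.3, 1.9); X = 6.8.
u_2 = α_2·X − ½·(x_2)² = 4.3·6.8 − ½·4.3² = 19.995.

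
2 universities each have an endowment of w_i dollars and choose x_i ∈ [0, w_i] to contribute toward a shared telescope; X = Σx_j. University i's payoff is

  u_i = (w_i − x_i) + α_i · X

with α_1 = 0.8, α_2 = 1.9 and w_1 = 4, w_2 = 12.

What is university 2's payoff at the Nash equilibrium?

22.8

∂u_i/∂x_i = α_i − 1, so university i contributes w_i if α_i > 1, else 0.
α_i > 1 for i ∈ {2}; NE contributions (0, 12), X = 12.
u_2 = (12 − 12) + 1.9·12 = 22.8.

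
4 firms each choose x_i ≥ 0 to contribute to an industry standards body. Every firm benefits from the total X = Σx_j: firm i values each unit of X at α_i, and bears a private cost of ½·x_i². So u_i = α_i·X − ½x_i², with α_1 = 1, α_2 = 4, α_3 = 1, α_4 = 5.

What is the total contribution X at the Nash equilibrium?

11

Firm i's FOC: ∂u_i/∂x_i = α_i − x_i = 0, so x_i* = α_i.
NE contributions = (1, 4, 1, 5); X = 11.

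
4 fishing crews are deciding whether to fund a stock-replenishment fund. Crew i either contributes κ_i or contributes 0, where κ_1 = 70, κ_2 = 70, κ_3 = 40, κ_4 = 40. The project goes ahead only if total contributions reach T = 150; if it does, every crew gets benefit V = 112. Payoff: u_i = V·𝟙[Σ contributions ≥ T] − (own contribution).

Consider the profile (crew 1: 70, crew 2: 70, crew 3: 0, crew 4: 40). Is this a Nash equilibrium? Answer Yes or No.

Yes

Total = 180 ≥ 150: provided.
Crew 1 (pledges 70, payoff 42): dropping to 0 → total 110, payoff 0. No gain.
Crew 2 (pledges 70, payoff 42): dropping to 0 → total 110, payoff 0. No gain.
Crew 3 (pledges 0, payoff 112): pledging 40 → total 220, payoff 72. No gain.
Crew 4 (pledges 40, payoff 72): dropping to 0 → total 140, payoff 0. No gain.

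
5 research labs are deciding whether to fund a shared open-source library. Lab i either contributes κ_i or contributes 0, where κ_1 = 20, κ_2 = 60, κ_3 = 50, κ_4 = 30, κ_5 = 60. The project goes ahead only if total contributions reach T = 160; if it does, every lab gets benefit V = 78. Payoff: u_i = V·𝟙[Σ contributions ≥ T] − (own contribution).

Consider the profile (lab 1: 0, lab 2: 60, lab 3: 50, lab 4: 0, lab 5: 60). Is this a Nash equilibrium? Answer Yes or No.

Yes

Total = 170 ≥ 160: provided.
Lab 1 (pledges 0, payoff 78): pledging 20 → total 190, payoff 58. No gain.
Lab 2 (pledges 60, payoff 18): dropping to 0 → total 110, payoff 0. No gain.
Lab 3 (pledges 50, payoff 28): dropping to 0 → total 120, payoff 0. No gain.
Lab 4 (pledges 0, payoff 78): pledging 30 → total 200, payoff 48. No gain.
Lab 5 (pledges 60, payoff 18): dropping to 0 → total 110, payoff 0. No gain.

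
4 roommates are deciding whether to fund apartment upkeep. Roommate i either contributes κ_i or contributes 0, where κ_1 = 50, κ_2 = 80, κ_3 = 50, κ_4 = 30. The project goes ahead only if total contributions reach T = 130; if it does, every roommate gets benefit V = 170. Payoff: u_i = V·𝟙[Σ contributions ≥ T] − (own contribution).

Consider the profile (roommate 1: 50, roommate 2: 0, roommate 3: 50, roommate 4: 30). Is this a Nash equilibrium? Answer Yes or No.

Yes

Total = 130 ≥ 130: provided.
Roommate 1 (pledges 50, payoff 120): dropping to 0 → total 80, payoff 0. No gain.
Roommate 2 (pledges 0, payoff 170): pledging 80 → total 210, payoff 90. No gain.
Roommate 3 (pledges 50, payoff 120): dropping to 0 → total 80, payoff 0. No gain.
Roommate 4 (pledges 30, payoff 140): dropping to 0 → total 100, payoff 0. No gain.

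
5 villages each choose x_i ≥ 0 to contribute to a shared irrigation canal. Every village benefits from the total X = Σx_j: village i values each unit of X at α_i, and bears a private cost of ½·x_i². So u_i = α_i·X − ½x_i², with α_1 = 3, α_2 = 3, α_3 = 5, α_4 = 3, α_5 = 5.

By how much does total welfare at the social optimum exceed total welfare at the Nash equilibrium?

Village i's FOC: ∂u_i/∂x_i = α_i − x_i = 0, so x_i* = α_i.
NE contributions = (3, 3, 5, 3, 5); X = 19.
W^NE = (Σα)·X − ½Σα_i² = 19² − ½·77 = 322.5.
Planner sets x_i = Σα_j = 19 for every i, so X^SO = 5·19 = 95.
W^SO = (Σα)·X^SO − ½·5·(Σα)² = (5/2)·19² = 902.5.
Deadweight loss = W^SO − W^NE = 580.

580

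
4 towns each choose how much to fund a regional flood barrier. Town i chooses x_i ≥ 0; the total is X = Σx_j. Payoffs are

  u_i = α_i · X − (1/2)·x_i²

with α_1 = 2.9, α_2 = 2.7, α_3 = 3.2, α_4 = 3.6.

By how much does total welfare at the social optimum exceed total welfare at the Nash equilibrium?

173.21

Town i's FOC: ∂u_i/∂x_i = α_i − x_i = 0, so x_i* = α_i.
NE contributions = (2.9, 2.7, 3.2, 3.6); X = 12.4.
W^NE = (Σα)·X − ½Σα_i² = 12.4² − ½·38.9 = 134.31.
Planner sets x_i = Σα_j = 12.4 for every i, so X^SO = 4·12.4 = 49.6.
W^SO = (Σα)·X^SO − ½·4·(Σα)² = (4/2)·12.4² = 307.52.
Deadweight loss = W^SO − W^NE = 173.21.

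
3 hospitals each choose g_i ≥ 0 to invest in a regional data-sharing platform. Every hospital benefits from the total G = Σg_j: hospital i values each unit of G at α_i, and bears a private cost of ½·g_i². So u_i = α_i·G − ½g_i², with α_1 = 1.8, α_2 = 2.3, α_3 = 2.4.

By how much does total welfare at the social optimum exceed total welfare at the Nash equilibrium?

28.27

Hospital i's FOC: ∂u_i/∂g_i = α_i − g_i = 0, so g_i* = α_i.
NE contributions = (1.8, 2.3, 2.4); G = 6.5.
W^NE = (Σα)·G − ½Σα_i² = 6.5² − ½·14.29 = 35.105.
Planner sets g_i = Σα_j = 6.5 for every i, so G^SO = 3·6.5 = 19.5.
W^SO = (Σα)·G^SO − ½·3·(Σα)² = (3/2)·6.5² = 63.375.
Deadweight loss = W^SO − W^NE = 28.27.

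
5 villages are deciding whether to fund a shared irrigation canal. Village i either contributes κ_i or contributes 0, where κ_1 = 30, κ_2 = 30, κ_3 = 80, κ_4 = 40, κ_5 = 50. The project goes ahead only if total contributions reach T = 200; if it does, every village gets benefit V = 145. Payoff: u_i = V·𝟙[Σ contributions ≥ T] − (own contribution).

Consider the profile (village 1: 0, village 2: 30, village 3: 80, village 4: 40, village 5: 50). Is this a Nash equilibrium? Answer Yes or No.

Total = 200 ≥ 200: provided.
Village 1 (pledges 0, payoff 145): pledging 30 → total 230, payoff 115. No gain.
Village 2 (pledges 30, payoff 115): dropping to 0 → total 170, payoff 0. No gain.
Village 3 (pledges 80, payoff 65): dropping to 0 → total 120, payoff 0. No gain.
Village 4 (pledges 40, payoff 105): dropping to 0 → total 160, payoff 0. No gain.
Village 5 (pledges 50, payoff 95): dropping to 0 → total 150, payoff 0. No gain.

Yes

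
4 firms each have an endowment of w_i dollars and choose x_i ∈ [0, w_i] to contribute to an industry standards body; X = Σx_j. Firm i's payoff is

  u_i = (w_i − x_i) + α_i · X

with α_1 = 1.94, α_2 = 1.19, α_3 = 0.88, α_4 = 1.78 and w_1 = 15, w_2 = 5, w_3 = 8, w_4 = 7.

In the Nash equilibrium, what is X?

∂u_i/∂x_i = α_i − 1, so firm i contributes w_i if α_i > 1, else 0.
α_i > 1 for i ∈ {1, 2, 4}; NE contributions (15, 5, 0, 7), X = 27.

27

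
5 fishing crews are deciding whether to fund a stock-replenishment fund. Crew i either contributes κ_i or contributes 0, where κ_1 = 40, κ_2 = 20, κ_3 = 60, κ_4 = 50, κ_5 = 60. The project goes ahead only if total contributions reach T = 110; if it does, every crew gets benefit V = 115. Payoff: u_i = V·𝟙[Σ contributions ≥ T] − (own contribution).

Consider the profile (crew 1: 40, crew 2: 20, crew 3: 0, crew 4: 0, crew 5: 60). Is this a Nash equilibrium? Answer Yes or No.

Total = 120 ≥ 110: provided.
Crew 1 (pledges 40, payoff 75): dropping to 0 → total 80, payoff 0. No gain.
Crew 2 (pledges 20, payoff 95): dropping to 0 → total 100, payoff 0. No gain.
Crew 3 (pledges 0, payoff 115): pledging 60 → total 180, payoff 55. No gain.
Crew 4 (pledges 0, payoff 115): pledging 50 → total 170, payoff 65. No gain.
Crew 5 (pledges 60, payoff 55): dropping to 0 → total 60, payoff 0. No gain.

Yes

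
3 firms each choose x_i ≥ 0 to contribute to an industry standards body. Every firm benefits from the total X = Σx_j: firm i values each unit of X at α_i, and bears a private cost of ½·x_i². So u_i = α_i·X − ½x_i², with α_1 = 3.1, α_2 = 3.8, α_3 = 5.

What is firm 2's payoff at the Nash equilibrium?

38

Firm i's FOC: ∂u_i/∂x_i = α_i − x_i = 0, so x_i* = α_i.
NE contributions = (3.1, 3.8, 5); X = 11.9.
u_2 = α_2·X − ½·(x_2)² = 3.8·11.9 − ½·3.8² = 38.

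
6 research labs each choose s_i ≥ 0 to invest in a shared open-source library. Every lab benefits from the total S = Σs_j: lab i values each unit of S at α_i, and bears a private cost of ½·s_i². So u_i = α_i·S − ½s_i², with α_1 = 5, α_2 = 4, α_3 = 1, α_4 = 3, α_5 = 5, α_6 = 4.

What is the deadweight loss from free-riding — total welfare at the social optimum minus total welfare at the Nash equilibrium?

1014

Lab i's FOC: ∂u_i/∂s_i = α_i − s_i = 0, so s_i* = α_i.
NE contributions = (5, 4, 1, 3, 5, 4); S = 22.
W^NE = (Σα)·S − ½Σα_i² = 22² − ½·92 = 438.
Planner sets s_i = Σα_j = 22 for every i, so S^SO = 6·22 = 132.
W^SO = (Σα)·S^SO − ½·6·(Σα)² = (6/2)·22² = 1452.
Deadweight loss = W^SO − W^NE = 1014.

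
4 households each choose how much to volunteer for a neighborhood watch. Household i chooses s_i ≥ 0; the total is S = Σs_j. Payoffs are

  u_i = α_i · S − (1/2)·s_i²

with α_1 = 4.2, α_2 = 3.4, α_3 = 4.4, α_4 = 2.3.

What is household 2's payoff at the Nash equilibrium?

Household i's FOC: ∂u_i/∂s_i = α_i − s_i = 0, so s_i* = α_i.
NE contributions = (4.2, 3.4, 4.4, 2.3); S = 14.3.
u_2 = α_2·S − ½·(s_2)² = 3.4·14.3 − ½·3.4² = 42.84.

42.84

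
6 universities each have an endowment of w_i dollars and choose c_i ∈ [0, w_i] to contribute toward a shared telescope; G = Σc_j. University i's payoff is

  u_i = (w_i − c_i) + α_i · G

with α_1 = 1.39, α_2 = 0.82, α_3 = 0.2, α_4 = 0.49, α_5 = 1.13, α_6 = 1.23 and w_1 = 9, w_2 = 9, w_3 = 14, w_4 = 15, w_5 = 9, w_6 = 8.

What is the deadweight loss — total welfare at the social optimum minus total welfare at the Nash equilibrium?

161.88

∂u_i/∂c_i = α_i − 1, so university i contributes w_i if α_i > 1, else 0.
α_i > 1 for i ∈ {1, 5, 6}; NE contributions (9, 0, 0, 0, 9, 8), G = 26.
W^NE = Σw_i − G^NE + (Σα_i)·G^NE = 64 + 4.26·26 = 174.76.
Planner: ∂(Σu_j)/∂c_i = Σα_j − 1 = 4.26 > 0, so everyone contributes w_i; G^SO = 64, W^SO = 64 + 4.26·64 = 336.64.
Deadweight loss = 161.88.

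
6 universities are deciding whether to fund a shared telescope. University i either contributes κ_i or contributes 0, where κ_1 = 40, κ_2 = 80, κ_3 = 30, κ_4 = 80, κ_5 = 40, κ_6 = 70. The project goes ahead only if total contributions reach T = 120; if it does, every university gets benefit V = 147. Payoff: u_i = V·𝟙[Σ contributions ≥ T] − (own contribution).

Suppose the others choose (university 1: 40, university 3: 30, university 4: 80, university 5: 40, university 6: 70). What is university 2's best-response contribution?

Others' total = 260 ≥ 120; contributing adds cost 80 for no extra benefit.
Best response: 0.

0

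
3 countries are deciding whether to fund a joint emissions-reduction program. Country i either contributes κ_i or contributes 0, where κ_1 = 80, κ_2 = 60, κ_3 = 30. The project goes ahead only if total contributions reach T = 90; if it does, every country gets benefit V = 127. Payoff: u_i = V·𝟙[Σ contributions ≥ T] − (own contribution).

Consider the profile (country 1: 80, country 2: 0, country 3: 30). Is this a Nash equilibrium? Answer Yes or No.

Yes

Total = 110 ≥ 90: provided.
Country 1 (pledges 80, payoff 47): dropping to 0 → total 30, payoff 0. No gain.
Country 2 (pledges 0, payoff 127): pledging 60 → total 170, payoff 67. No gain.
Country 3 (pledges 30, payoff 97): dropping to 0 → total 80, payoff 0. No gain.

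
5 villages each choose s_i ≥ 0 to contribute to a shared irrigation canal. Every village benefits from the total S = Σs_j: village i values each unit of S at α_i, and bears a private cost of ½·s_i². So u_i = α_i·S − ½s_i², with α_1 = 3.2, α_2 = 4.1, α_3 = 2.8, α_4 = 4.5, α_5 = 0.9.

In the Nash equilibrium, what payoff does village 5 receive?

13.545

Village i's FOC: ∂u_i/∂s_i = α_i − s_i = 0, so s_i* = α_i.
NE contributions = (3.2, 4.1, 2.8, 4.5, 0.9); S = 15.5.
u_5 = α_5·S − ½·(s_5)² = 0.9·15.5 − ½·0.9² = 13.545.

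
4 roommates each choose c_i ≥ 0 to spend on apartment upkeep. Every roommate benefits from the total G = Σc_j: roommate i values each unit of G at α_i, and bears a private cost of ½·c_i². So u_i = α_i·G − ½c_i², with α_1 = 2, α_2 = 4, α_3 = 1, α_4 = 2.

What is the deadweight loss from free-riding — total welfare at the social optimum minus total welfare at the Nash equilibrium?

93.5

Roommate i's FOC: ∂u_i/∂c_i = α_i − c_i = 0, so c_i* = α_i.
NE contributions = (2, 4, 1, 2); G = 9.
W^NE = (Σα)·G − ½Σα_i² = 9² − ½·25 = 68.5.
Planner sets c_i = Σα_j = 9 for every i, so G^SO = 4·9 = 36.
W^SO = (Σα)·G^SO − ½·4·(Σα)² = (4/2)·9² = 162.
Deadweight loss = W^SO − W^NE = 93.5.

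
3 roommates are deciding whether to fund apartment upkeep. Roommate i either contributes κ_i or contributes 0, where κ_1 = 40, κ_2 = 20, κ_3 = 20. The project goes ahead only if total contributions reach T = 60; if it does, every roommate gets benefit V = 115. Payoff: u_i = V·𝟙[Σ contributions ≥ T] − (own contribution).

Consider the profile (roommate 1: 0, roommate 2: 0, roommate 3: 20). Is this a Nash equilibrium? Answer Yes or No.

Total = 20 < 60: not provided.
Roommate 1 (pledges 0, payoff 0): pledging 40 → total 60, payoff 75. Profitable deviation.

No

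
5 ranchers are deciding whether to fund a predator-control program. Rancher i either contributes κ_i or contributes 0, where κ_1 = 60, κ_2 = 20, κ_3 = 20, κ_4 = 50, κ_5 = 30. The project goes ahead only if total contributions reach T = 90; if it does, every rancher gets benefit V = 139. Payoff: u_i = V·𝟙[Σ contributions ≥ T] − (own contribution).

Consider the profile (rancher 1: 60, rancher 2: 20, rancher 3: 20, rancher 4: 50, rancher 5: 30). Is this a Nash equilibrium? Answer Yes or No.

No

Total = 180 ≥ 90: provided.
Rancher 1 (pledges 60, payoff 79): dropping to 0 → total 120, payoff 139. Profitable deviation.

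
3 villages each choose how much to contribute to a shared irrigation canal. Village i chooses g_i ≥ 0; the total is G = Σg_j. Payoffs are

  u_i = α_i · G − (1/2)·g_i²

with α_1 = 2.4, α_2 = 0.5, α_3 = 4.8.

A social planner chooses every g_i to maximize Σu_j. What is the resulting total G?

Planner FOC: ∂(Σu_j)/∂g_i = (Σα_j) − g_i = 0, so g_i^SO = Σα_j = 7.7 for every i; G^SO = 23.1.

23.1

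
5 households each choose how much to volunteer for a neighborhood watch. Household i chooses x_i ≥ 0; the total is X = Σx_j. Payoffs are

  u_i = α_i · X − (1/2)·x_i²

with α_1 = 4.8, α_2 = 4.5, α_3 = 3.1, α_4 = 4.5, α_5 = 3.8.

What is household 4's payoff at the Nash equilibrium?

Household i's FOC: ∂u_i/∂x_i = α_i − x_i = 0, so x_i* = α_i.
NE contributions = (4.8, 4.5, 3.1, 4.5, 3.8); X = 20.7.
u_4 = α_4·X − ½·(x_4)² = 4.5·20.7 − ½·4.5² = 83.025.

83.025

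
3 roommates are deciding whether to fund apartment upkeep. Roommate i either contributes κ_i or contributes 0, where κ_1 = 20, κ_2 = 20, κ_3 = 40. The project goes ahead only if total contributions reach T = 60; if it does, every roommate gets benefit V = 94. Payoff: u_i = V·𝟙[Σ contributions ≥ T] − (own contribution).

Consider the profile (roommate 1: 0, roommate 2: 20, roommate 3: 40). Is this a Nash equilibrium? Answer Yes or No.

Total = 60 ≥ 60: provided.
Roommate 1 (pledges 0, payoff 94): pledging 20 → total 80, payoff 74. No gain.
Roommate 2 (pledges 20, payoff 74): dropping to 0 → total 40, payoff 0. No gain.
Roommate 3 (pledges 40, payoff 54): dropping to 0 → total 20, payoff 0. No gain.

Yes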